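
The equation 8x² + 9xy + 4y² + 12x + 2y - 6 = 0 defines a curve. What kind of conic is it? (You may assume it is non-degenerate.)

ellipse

A = 8, B = 9, C = 4.
Discriminant B² − 4AC = 9² − 4·8·4 = -47.
B² − 4AC < 0 ⇒ ellipse.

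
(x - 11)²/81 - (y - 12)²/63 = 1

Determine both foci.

(-1, 12) and (23, 12)

Center (11, 12). The positive term is the x-term, so the transverse axis is horizontal; a² = 81, b² = 63.
c² = a² + b² = 81 + 63 = 144, so c = 12.
Foci lie on the horizontal axis through the center: (h ± c, k).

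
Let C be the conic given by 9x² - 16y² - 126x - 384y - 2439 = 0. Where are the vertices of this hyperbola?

9(x² - 14x) -16(y² + 24y) = 2439
9(x - 7)² -16(y + 12)² = 2439 + 441 - 2304 = 576
Divide by 576: (x - 7)²/64 - (y + 12)²/36 = 1
Hyperbola, center (7, -12), transverse axis horizontal; a² = 64, b² = 36.
a = 8. Vertices at (h ± a, k).

(-1, -12) and (15, -12)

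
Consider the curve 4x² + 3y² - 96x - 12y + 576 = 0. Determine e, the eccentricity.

Collect terms: 4(x² - 24x) + 3(y² - 4y) = -576
4(x - 12)² + 3(y - 2)² = -576 + 576 + 12 = 12
Dividing both sides by 12: (x - 12)²/3 + (y - 2)²/4 = 1
Ellipse, center (12, 2), major axis vertical; a² = 4, b² = 3.
c² = a² - b² = 1, so c = 1.
e = c/a = 1/2.

e = 1/2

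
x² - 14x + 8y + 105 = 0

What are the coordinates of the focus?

Only x is squared. Complete the square in x: (x - 7)² = -8(y + 7).
Vertex (7, -7); 4p = -8 so p = -2. Opens down.
Focus is p units from the vertex along the axis: (h, k + p).

(7, -9)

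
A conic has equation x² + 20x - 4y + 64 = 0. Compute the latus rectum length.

4

Only x is squared. Complete the square in x: (x + 10)² = 4(y + 9).
Vertex (-10, -9); 4p = 4 so p = 1. Opens up.
Latus rectum length = |4p| = 4.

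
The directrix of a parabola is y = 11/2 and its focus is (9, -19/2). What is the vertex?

(9, -2)

The vertex is the midpoint between the focus and the directrix along the axis of symmetry.
Axis is vertical (directrix is horizontal). Vertex y-coordinate = (-19/2 + 11/2)/2 = -2; x-coordinate = 9.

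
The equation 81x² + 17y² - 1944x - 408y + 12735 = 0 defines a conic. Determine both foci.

(12, 4) and (12, 20)

Collect terms: 81(x² - 24x) + 17(y² - 24y) = -12735
Completing the square gives 81(x - 12)² + 17(y - 12)² = -12735 + 11664 + 2448 = 1377.
Divide through by 1377 to get (x - 12)²/17 + (y - 12)²/81 = 1.
Ellipse, center (12, 12), major axis vertical; a² = 81, b² = 17.
c² = a² - b² = 81 - 17 = 64, so c = 8.
Foci lie on the vertical axis through the center: (h, k ± c).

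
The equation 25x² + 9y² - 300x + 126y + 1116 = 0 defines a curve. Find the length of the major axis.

10

Collect terms: 25(x² - 12x) + 9(y² + 14y) = -1116
Complete the square in x and y: 25(x - 6)² + 9(y + 7)² = -1116 + 900 + 441 = 225
Divide through by 225 to get (x - 6)²/9 + (y + 7)²/25 = 1.
Ellipse, center (6, -7), major axis vertical; a² = 25, b² = 9.
a² = 25 so a = 5; the major axis has length 2a = 10.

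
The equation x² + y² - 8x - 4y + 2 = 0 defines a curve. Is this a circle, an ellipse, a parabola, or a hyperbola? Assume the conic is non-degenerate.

circle

No xy term. Coefficients of x² and y² are A = 1, C = 1.
A = C (same sign) ⇒ circle.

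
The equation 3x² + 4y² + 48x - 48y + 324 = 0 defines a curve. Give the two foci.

3(x² + 16x) + 4(y² - 12y) = -324
Complete the square in x and y: 3(x + 8)² + 4(y - 6)² = -324 + 192 + 144 = 12
Divide by 12: (x + 8)²/4 + (y - 6)²/3 = 1
Ellipse, center (-8, 6), major axis horizontal; a² = 4, b² = 3.
c² = a² - b² = 4 - 3 = 1, so c = 1.
Foci lie on the horizontal axis through the center: (h ± c, k).

(-9, 6) and (-7, 6)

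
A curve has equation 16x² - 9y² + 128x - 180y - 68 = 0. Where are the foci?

Rearranging, 16(x² + 8x) -9(y² + 20y) = 68.
Completing the square gives 16(x + 4)² -9(y + 10)² = 68 + 256 - 900 = -576.
Dividing both sides by -576: (y + 10)²/64 - (x + 4)²/36 = 1
Hyperbola, center (-4, -10), transverse axis vertical; a² = 64, b² = 36.
c² = a² + b² = 64 + 36 = 100, so c = 10.
Foci lie on the vertical axis through the center: (h, k ± c).

(-4, -20) and (-4, 0)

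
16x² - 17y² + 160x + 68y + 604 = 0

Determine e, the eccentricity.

e = √33/4

Rearranging, 16(x² + 10x) -17(y² - 4y) = -604.
Complete the square in x and y: 16(x + 5)² -17(y - 2)² = -604 + 400 - 68 = -272
Dividing both sides by -272: (y - 2)²/16 - (x + 5)²/17 = 1
Hyperbola, center (-5, 2), transverse axis vertical; a² = 16, b² = 17.
c² = a² + b² = 33, so c = √33.
e = c/a = √33/4.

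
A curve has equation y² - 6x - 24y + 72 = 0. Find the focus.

(-21/2, 12)

Only y is squared. Complete the square in y: (y - 12)² = 6(x + 12).
Vertex (-12, 12); 4p = 6 so p = 3/2. Opens right.
Focus is p units from the vertex along the axis: (h + p, k).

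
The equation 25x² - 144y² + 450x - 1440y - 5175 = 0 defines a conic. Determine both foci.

(-22, -5) and (4, -5)

Group: 25(x² + 18x) -144(y² + 10y) = 5175
Complete the square: 25(x + 9)² -144(y + 5)² = 5175 + 2025 - 3600 = 3600
Divide by 3600: (x + 9)²/144 - (y + 5)²/25 = 1
Hyperbola, center (-9, -5), transverse axis horizontal; a² = 144, b² = 25.
c² = a² + b² = 144 + 25 = 169, so c = 13.
Foci lie on the horizontal axis through the center: (h ± c, k).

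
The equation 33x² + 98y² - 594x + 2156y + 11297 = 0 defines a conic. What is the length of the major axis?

Group: 33(x² - 18x) + 98(y² + 22y) = -11297
Completing the square gives 33(x - 9)² + 98(y + 11)² = -11297 + 2673 + 11858 = 3234.
Divide by 3234: (x - 9)²/98 + (y + 11)²/33 = 1
Ellipse, center (9, -11), major axis horizontal; a² = 98, b² = 33.
a² = 98 so a = 7√2; the major axis has length 2a = 14√2.

14√2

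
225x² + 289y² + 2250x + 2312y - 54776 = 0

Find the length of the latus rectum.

450/17

Group the x- and y-terms: 225(x² + 10x) + 289(y² + 8y) = 54776
Completing the square gives 225(x + 5)² + 289(y + 4)² = 54776 + 5625 + 4624 = 65025.
Divide by 65025: (x + 5)²/289 + (y + 4)²/225 = 1
Ellipse, center (-5, -4), major axis horizontal; a² = 289, b² = 225.
Latus rectum length = 2b²/a = 2·225/17 = 450/17.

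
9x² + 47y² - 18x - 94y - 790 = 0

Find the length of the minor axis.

6√2

Group the x- and y-terms: 9(x² - 2x) + 47(y² - 2y) = 790
Complete the square in x and y: 9(x - 1)² + 47(y - 1)² = 790 + 9 + 47 = 846
Dividing both sides by 846: (x - 1)²/94 + (y - 1)²/18 = 1
Ellipse, center (1, 1), major axis horizontal; a² = 94, b² = 18.
b² = 18 so b = 3√2; the minor axis has length 2b = 6√2.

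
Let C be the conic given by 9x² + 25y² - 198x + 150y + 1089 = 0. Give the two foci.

Group the x- and y-terms: 9(x² - 22x) + 25(y² + 6y) = -1089
9(x - 11)² + 25(y + 3)² = -1089 + 1089 + 225 = 225
Dividing both sides by 225: (x - 11)²/25 + (y + 3)²/9 = 1
Ellipse, center (11, -3), major axis horizontal; a² = 25, b² = 9.
c² = a² - b² = 25 - 9 = 16, so c = 4.
Foci lie on the horizontal axis through the center: (h ± c, k).

(7, -3) and (15, -3)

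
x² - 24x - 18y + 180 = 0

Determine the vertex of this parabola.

(12, 2)

Only x is squared. Complete the square in x: (x - 12)² = 18(y - 2).
Vertex (12, 2); 4p = 18 so p = 9/2. Opens up.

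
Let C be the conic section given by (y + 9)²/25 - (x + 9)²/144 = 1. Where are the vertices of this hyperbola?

(-9, -14) and (-9, -4)

Center (-9, -9). The positive term is the y-term, so the transverse axis is vertical; a² = 25, b² = 144.
a = 5. Vertices at (h, k ± a).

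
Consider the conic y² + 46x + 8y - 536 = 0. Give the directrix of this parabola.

x = 47/2

Only y is squared. Complete the square in y: (y + 4)² = -46(x - 12).
Vertex (12, -4); 4p = -46 so p = -23/2. Opens left.
Directrix is the vertical line x = h − p = 12 − (-23/2) = 47/2.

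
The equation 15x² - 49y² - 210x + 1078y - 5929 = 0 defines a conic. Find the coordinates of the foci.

(-1, 11) and (15, 11)

Rearranging, 15(x² - 14x) -49(y² - 22y) = 5929.
Complete the square: 15(x - 7)² -49(y - 11)² = 5929 + 735 - 5929 = 735
Divide through by 735 to get (x - 7)²/49 - (y - 11)²/15 = 1.
Hyperbola, center (7, 11), transverse axis horizontal; a² = 49, b² = 15.
c² = a² + b² = 49 + 15 = 64, so c = 8.
Foci lie on the horizontal axis through the center: (h ± c, k).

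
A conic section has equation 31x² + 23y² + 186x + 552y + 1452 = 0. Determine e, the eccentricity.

e = 2√62/31

Group the x- and y-terms: 31(x² + 6x) + 23(y² + 24y) = -1452
Complete the square in x and y: 31(x + 3)² + 23(y + 12)² = -1452 + 279 + 3312 = 2139
Divide by 2139: (x + 3)²/69 + (y + 12)²/93 = 1
Ellipse, center (-3, -12), major axis vertical; a² = 93, b² = 69.
c² = a² - b² = 24, so c = 2√6.
e = c/a = 2√6/√93 = 2√62/31.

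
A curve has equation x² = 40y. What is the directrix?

Vertex (0, 0); 4p = 40 so p = 10. Opens up.
Directrix is the horizontal line y = k − p = 0 − (10) = -10.

y = -10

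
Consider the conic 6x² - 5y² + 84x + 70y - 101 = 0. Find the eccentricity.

e = √55/5

Collect terms: 6(x² + 14x) -5(y² - 14y) = 101
Complete the square: 6(x + 7)² -5(y - 7)² = 101 + 294 - 245 = 150
Dividing both sides by 150: (x + 7)²/25 - (y - 7)²/30 = 1
Hyperbola, center (-7, 7), transverse axis horizontal; a² = 25, b² = 30.
c² = a² + b² = 55, so c = √55.
e = c/a = √55/5.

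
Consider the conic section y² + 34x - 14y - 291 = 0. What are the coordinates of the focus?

(3/2, 7)

Only y is squared. Complete the square in y: (y - 7)² = -34(x - 10).
Vertex (10, 7); 4p = -34 so p = -17/2. Opens left.
Focus is p units from the vertex along the axis: (h + p, k).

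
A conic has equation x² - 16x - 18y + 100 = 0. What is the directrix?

Only x is squared. Complete the square in x: (x - 8)² = 18(y - 2).
Vertex (8, 2); 4p = 18 so p = 9/2. Opens up.
Directrix is the horizontal line y = k − p = 2 − (9/2) = -5/2.

y = -5/2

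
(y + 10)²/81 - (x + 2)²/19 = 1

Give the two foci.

(-2, -20) and (-2, 0)

Center (-2, -10). The positive term is the y-term, so the transverse axis is vertical; a² = 81, b² = 19.
c² = a² + b² = 81 + 19 = 100, so c = 10.
Foci lie on the vertical axis through the center: (h, k ± c).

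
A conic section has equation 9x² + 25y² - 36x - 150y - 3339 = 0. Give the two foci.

Group the x- and y-terms: 9(x² - 4x) + 25(y² - 6y) = 3339
9(x - 2)² + 25(y - 3)² = 3339 + 36 + 225 = 3600
Divide through by 3600 to get (x - 2)²/400 + (y - 3)²/144 = 1.
Ellipse, center (2, 3), major axis horizontal; a² = 400, b² = 144.
c² = a² - b² = 400 - 144 = 256, so c = 16.
Foci lie on the horizontal axis through the center: (h ± c, k).

(-14, 3) and (18, 3)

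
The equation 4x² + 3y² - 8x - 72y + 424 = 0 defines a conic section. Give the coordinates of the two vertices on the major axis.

4(x² - 2x) + 3(y² - 24y) = -424
4(x - 1)² + 3(y - 12)² = -424 + 4 + 432 = 12
Dividing both sides by 12: (x - 1)²/3 + (y - 12)²/4 = 1
Ellipse, center (1, 12), major axis vertical; a² = 4, b² = 3.
a = 2. Vertices at (h, k ± a).

(1, 10) and (1, 14)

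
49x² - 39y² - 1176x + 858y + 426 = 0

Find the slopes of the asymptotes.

Rearranging, 49(x² - 24x) -39(y² - 22y) = -426.
Completing the square gives 49(x - 12)² -39(y - 11)² = -426 + 7056 - 4719 = 1911.
Divide through by 1911 to get (x - 12)²/39 - (y - 11)²/49 = 1.
Hyperbola, center (12, 11), transverse axis horizontal; a² = 39, b² = 49.
For a horizontal hyperbola the asymptotes have slope ±b/a.
Here that is ±7/√39 = ±7√39/39.

7√39/39 and -7√39/39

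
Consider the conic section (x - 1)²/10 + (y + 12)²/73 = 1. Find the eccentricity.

Center (1, -12). The larger denominator 73 sits under the y-term, so the major axis is vertical; a² = 73, b² = 10.
c² = a² - b² = 63, so c = 3√7.
e = c/a = 3√7/√73 = 3√511/73.

e = 3√511/73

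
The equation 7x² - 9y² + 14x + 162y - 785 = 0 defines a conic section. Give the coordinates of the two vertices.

7(x² + 2x) -9(y² - 18y) = 785
7(x + 1)² -9(y - 9)² = 785 + 7 - 729 = 63
Divide through by 63 to get (x + 1)²/9 - (y - 9)²/7 = 1.
Hyperbola, center (-1, 9), transverse axis horizontal; a² = 9, b² = 7.
a = 3. Vertices at (h ± a, k).

(-4, 9) and (2, 9)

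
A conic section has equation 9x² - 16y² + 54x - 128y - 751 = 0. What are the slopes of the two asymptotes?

3/4 and -3/4

Collect terms: 9(x² + 6x) -16(y² + 8y) = 751
Complete the square: 9(x + 3)² -16(y + 4)² = 751 + 81 - 256 = 576
Dividing both sides by 576: (x + 3)²/64 - (y + 4)²/36 = 1
Hyperbola, center (-3, -4), transverse axis horizontal; a² = 64, b² = 36.
For a horizontal hyperbola the asymptotes have slope ±b/a.
Here that is ±6/8 = ±3/4.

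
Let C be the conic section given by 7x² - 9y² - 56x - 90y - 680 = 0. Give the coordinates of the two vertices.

(-5, -5) and (13, -5)

Collect terms: 7(x² - 8x) -9(y² + 10y) = 680
7(x - 4)² -9(y + 5)² = 680 + 112 - 225 = 567
Divide by 567: (x - 4)²/81 - (y + 5)²/63 = 1
Hyperbola, center (4, -5), transverse axis horizontal; a² = 81, b² = 63.
a = 9. Vertices at (h ± a, k).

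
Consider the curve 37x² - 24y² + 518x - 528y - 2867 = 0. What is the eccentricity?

Group the x- and y-terms: 37(x² + 14x) -24(y² + 22y) = 2867
Complete the square: 37(x + 7)² -24(y + 11)² = 2867 + 1813 - 2904 = 1776
Divide through by 1776 to get (x + 7)²/48 - (y + 11)²/74 = 1.
Hyperbola, center (-7, -11), transverse axis horizontal; a² = 48, b² = 74.
c² = a² + b² = 122, so c = √122.
e = c/a = √122/4√3 = √366/12.

e = √366/12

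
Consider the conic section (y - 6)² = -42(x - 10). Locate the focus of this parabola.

Vertex (10, 6); 4p = -42 so p = -21/2. Opens left.
Focus is p units from the vertex along the axis: (h + p, k).

(-1/2, 6)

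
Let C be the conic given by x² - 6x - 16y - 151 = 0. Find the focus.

(3, -6)

Only x is squared. Complete the square in x: (x - 3)² = 16(y + 10).
Vertex (3, -10); 4p = 16 so p = 4. Opens up.
Focus is p units from the vertex along the axis: (h, k + p).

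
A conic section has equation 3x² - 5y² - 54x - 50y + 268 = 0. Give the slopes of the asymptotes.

√15/5 and -√15/5

Rearranging, 3(x² - 18x) -5(y² + 10y) = -268.
Completing the square gives 3(x - 9)² -5(y + 5)² = -268 + 243 - 125 = -150.
Divide through by -150 to get (y + 5)²/30 - (x - 9)²/50 = 1.
Hyperbola, center (9, -5), transverse axis vertical; a² = 30, b² = 50.
For a vertical hyperbola the asymptotes have slope ±a/b.
Here that is ±√30/5√2 = ±√15/5.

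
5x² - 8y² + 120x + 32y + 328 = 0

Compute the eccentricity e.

Group the x- and y-terms: 5(x² + 24x) -8(y² - 4y) = -328
Complete the square: 5(x + 12)² -8(y - 2)² = -328 + 720 - 32 = 360
Divide through by 360 to get (x + 12)²/72 - (y - 2)²/45 = 1.
Hyperbola, center (-12, 2), transverse axis horizontal; a² = 72, b² = 45.
c² = a² + b² = 117, so c = 3√13.
e = c/a = 3√13/6√2 = √26/4.

e = √26/4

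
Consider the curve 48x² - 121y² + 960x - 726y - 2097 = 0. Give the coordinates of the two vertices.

Rearranging, 48(x² + 20x) -121(y² + 6y) = 2097.
Complete the square in x and y: 48(x + 10)² -121(y + 3)² = 2097 + 4800 - 1089 = 5808
Divide through by 5808 to get (x + 10)²/121 - (y + 3)²/48 = 1.
Hyperbola, center (-10, -3), transverse axis horizontal; a² = 121, b² = 48.
a = 11. Vertices at (h ± a, k).

(-21, -3) and (1, -3)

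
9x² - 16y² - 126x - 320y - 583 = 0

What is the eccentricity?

e = 5/3

9(x² - 14x) -16(y² + 20y) = 583
Complete the square in x and y: 9(x - 7)² -16(y + 10)² = 583 + 441 - 1600 = -576
Divide through by -576 to get (y + 10)²/36 - (x - 7)²/64 = 1.
Hyperbola, center (7, -10), transverse axis vertical; a² = 36, b² = 64.
c² = a² + b² = 100, so c = 10.
e = c/a = 10/6 = 5/3.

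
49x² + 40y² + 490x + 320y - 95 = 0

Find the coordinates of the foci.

(-5, -7) and (-5, -1)

49(x² + 10x) + 40(y² + 8y) = 95
Complete the square: 49(x + 5)² + 40(y + 4)² = 95 + 1225 + 640 = 1960
Divide by 1960: (x + 5)²/40 + (y + 4)²/49 = 1
Ellipse, center (-5, -4), major axis vertical; a² = 49, b² = 40.
c² = a² - b² = 49 - 40 = 9, so c = 3.
Foci lie on the vertical axis through the center: (h, k ± c).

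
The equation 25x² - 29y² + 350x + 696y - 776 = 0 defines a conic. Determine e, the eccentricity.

Group the x- and y-terms: 25(x² + 14x) -29(y² - 24y) = 776
Completing the square gives 25(x + 7)² -29(y - 12)² = 776 + 1225 - 4176 = -2175.
Dividing both sides by -2175: (y - 12)²/75 - (x + 7)²/87 = 1
Hyperbola, center (-7, 12), transverse axis vertical; a² = 75, b² = 87.
c² = a² + b² = 162, so c = 9√2.
e = c/a = 9√2/5√3 = 3√6/5.

e = 3√6/5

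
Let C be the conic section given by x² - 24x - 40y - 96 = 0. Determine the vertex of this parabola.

(12, -6)

Only x is squared. Complete the square in x: (x - 12)² = 40(y + 6).
Vertex (12, -6); 4p = 40 so p = 10. Opens up.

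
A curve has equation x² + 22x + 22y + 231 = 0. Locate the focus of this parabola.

(-11, -21/2)

Only x is squared. Complete the square in x: (x + 11)² = -22(y + 5).
Vertex (-11, -5); 4p = -22 so p = -11/2. Opens down.
Focus is p units from the vertex along the axis: (h, k + p).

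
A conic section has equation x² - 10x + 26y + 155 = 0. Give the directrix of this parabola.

y = 3/2

Only x is squared. Complete the square in x: (x - 5)² = -26(y + 5).
Vertex (5, -5); 4p = -26 so p = -13/2. Opens down.
Directrix is the horizontal line y = k − p = -5 − (-13/2) = 3/2.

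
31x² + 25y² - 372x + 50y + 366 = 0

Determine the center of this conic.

(6, -1)

31(x² - 12x) + 25(y² + 2y) = -366
31(x - 6)² + 25(y + 1)² = -366 + 1116 + 25 = 775
Divide by 775: (x - 6)²/25 + (y + 1)²/31 = 1
Ellipse with center (6, -1).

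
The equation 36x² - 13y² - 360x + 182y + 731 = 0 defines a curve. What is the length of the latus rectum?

13/3

Group the x- and y-terms: 36(x² - 10x) -13(y² - 14y) = -731
Complete the square: 36(x - 5)² -13(y - 7)² = -731 + 900 - 637 = -468
Divide by -468: (y - 7)²/36 - (x - 5)²/13 = 1
Hyperbola, center (5, 7), transverse axis vertical; a² = 36, b² = 13.
Latus rectum length = 2b²/a = 2·13/6 = 13/3.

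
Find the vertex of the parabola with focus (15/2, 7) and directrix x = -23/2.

(-2, 7)

The vertex is the midpoint between the focus and the directrix along the axis of symmetry.
Axis is horizontal (directrix is vertical). Vertex x-coordinate = (15/2 + (-23/2))/2 = -2; y-coordinate = 7.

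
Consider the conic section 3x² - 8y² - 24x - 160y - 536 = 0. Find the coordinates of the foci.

(4, -10 - 3√11) and (4, -10 + 3√11)

Collect terms: 3(x² - 8x) -8(y² + 20y) = 536
3(x - 4)² -8(y + 10)² = 536 + 48 - 800 = -216
Dividing both sides by -216: (y + 10)²/27 - (x - 4)²/72 = 1
Hyperbola, center (4, -10), transverse axis vertical; a² = 27, b² = 72.
c² = a² + b² = 27 + 72 = 99, so c = 3√11.
Foci lie on the vertical axis through the center: (h, k ± c).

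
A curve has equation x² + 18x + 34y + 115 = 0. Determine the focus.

Only x is squared. Complete the square in x: (x + 9)² = -34(y + 1).
Vertex (-9, -1); 4p = -34 so p = -17/2. Opens down.
Focus is p units from the vertex along the axis: (h, k + p).

(-9, -19/2)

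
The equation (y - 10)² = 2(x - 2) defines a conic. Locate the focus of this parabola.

Vertex (2, 10); 4p = 2 so p = 1/2. Opens right.
Focus is p units from the vertex along the axis: (h + p, k).

(5/2, 10)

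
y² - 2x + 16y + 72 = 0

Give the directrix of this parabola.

x = 7/2

Only y is squared. Complete the square in y: (y + 8)² = 2(x - 4).
Vertex (4, -8); 4p = 2 so p = 1/2. Opens right.
Directrix is the vertical line x = h − p = 4 − (1/2) = 7/2.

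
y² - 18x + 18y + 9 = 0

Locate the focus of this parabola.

Only y is squared. Complete the square in y: (y + 9)² = 18(x + 4).
Vertex (-4, -9); 4p = 18 so p = 9/2. Opens right.
Focus is p units from the vertex along the axis: (h + p, k).

(1/2, -9)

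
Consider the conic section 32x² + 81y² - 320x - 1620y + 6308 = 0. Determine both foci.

32(x² - 10x) + 81(y² - 20y) = -6308
Completing the square gives 32(x - 5)² + 81(y - 10)² = -6308 + 800 + 8100 = 2592.
Dividing both sides by 2592: (x - 5)²/81 + (y - 10)²/32 = 1
Ellipse, center (5, 10), major axis horizontal; a² = 81, b² = 32.
c² = a² - b² = 81 - 32 = 49, so c = 7.
Foci lie on the horizontal axis through the center: (h ± c, k).

(-2, 10) and (12, 10)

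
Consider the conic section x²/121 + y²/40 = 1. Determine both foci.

Center (0, 0). The larger denominator 121 sits under the x-term, so the major axis is horizontal; a² = 121, b² = 40.
c² = a² - b² = 121 - 40 = 81, so c = 9.
Foci lie on the horizontal axis through the center: (h ± c, k).

(-9, 0) and (9, 0)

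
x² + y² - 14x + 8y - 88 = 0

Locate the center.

Group: (x² - 14x) + (y² + 8y) = 88
Complete the square: (x - 7)² + (y + 4)² = 88 + 49 + 16 = 153
So (x - 7)² + (y + 4)² = 153.
Circle centered at (7, -4) with r² = 153.

(7, -4)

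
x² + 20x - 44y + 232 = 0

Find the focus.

(-10, 14)

Only x is squared. Complete the square in x: (x + 10)² = 44(y - 3).
Vertex (-10, 3); 4p = 44 so p = 11. Opens up.
Focus is p units from the vertex along the axis: (h, k + p).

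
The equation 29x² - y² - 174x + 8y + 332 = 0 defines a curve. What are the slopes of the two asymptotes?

Rearranging, 29(x² - 6x) -(y² - 8y) = -332.
29(x - 3)² -(y - 4)² = -332 + 261 - 16 = -87
Dividing both sides by -87: (y - 4)²/87 - (x - 3)²/3 = 1
Hyperbola, center (3, 4), transverse axis vertical; a² = 87, b² = 3.
For a vertical hyperbola the asymptotes have slope ±a/b.
Here that is ±√87/√3 = ±√29.

√29 and -√29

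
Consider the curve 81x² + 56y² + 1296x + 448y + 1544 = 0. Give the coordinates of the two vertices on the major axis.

(-8, -13) and (-8, 5)

Rearranging, 81(x² + 16x) + 56(y² + 8y) = -1544.
Completing the square gives 81(x + 8)² + 56(y + 4)² = -1544 + 5184 + 896 = 4536.
Divide through by 4536 to get (x + 8)²/56 + (y + 4)²/81 = 1.
Ellipse, center (-8, -4), major axis vertical; a² = 81, b² = 56.
a = 9. Vertices at (h, k ± a).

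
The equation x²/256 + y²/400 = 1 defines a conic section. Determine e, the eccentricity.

Center (0, 0). The larger denominator 400 sits under the y-term, so the major axis is vertical; a² = 400, b² = 256.
c² = a² - b² = 144, so c = 12.
e = c/a = 12/20 = 3/5.

e = 3/5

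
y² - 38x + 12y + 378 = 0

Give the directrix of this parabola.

Only y is squared. Complete the square in y: (y + 6)² = 38(x - 9).
Vertex (9, -6); 4p = 38 so p = 19/2. Opens right.
Directrix is the vertical line x = h − p = 9 − (19/2) = -1/2.

x = -1/2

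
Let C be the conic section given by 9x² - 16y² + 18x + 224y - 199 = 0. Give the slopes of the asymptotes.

9(x² + 2x) -16(y² - 14y) = 199
Complete the square in x and y: 9(x + 1)² -16(y - 7)² = 199 + 9 - 784 = -576
Divide through by -576 to get (y - 7)²/36 - (x + 1)²/64 = 1.
Hyperbola, center (-1, 7), transverse axis vertical; a² = 36, b² = 64.
For a vertical hyperbola the asymptotes have slope ±a/b.
Here that is ±6/8 = ±3/4.

3/4 and -3/4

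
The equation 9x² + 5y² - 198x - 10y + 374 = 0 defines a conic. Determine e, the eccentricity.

Collect terms: 9(x² - 22x) + 5(y² - 2y) = -374
9(x - 11)² + 5(y - 1)² = -374 + 1089 + 5 = 720
Divide through by 720 to get (x - 11)²/80 + (y - 1)²/144 = 1.
Ellipse, center (11, 1), major axis vertical; a² = 144, b² = 80.
c² = a² - b² = 64, so c = 8.
e = c/a = 8/12 = 2/3.

e = 2/3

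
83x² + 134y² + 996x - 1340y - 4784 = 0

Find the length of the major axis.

83(x² + 12x) + 134(y² - 10y) = 4784
Complete the square in x and y: 83(x + 6)² + 134(y - 5)² = 4784 + 2988 + 3350 = 11122
Divide through by 11122 to get (x + 6)²/134 + (y - 5)²/83 = 1.
Ellipse, center (-6, 5), major axis horizontal; a² = 134, b² = 83.
a² = 134 so a = √134; the major axis has length 2a = 2√134.

2√134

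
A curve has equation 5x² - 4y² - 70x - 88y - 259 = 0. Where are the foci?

Rearranging, 5(x² - 14x) -4(y² + 22y) = 259.
Complete the square in x and y: 5(x - 7)² -4(y + 11)² = 259 + 245 - 484 = 20
Dividing both sides by 20: (x - 7)²/4 - (y + 11)²/5 = 1
Hyperbola, center (7, -11), transverse axis horizontal; a² = 4, b² = 5.
c² = a² + b² = 4 + 5 = 9, so c = 3.
Foci lie on the horizontal axis through the center: (h ± c, k).

(4, -11) and (10, -11)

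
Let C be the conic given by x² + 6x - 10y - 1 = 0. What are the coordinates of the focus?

Only x is squared. Complete the square in x: (x + 3)² = 10(y + 1).
Vertex (-3, -1); 4p = 10 so p = 5/2. Opens up.
Focus is p units from the vertex along the axis: (h, k + p).

(-3, 3/2)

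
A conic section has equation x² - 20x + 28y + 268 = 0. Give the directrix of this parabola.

Only x is squared. Complete the square in x: (x - 10)² = -28(y + 6).
Vertex (10, -6); 4p = -28 so p = -7. Opens down.
Directrix is the horizontal line y = k − p = -6 − (-7) = 1.

y = 1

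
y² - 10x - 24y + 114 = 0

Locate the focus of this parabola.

Only y is squared. Complete the square in y: (y - 12)² = 10(x + 3).
Vertex (-3, 12); 4p = 10 so p = 5/2. Opens right.
Focus is p units from the vertex along the axis: (h + p, k).

(-1/2, 12)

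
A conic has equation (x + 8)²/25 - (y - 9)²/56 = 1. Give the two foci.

Center (-8, 9). The positive term is the x-term, so the transverse axis is horizontal; a² = 25, b² = 56.
c² = a² + b² = 25 + 56 = 81, so c = 9.
Foci lie on the horizontal axis through the center: (h ± c, k).

(-17, 9) and (1, 9)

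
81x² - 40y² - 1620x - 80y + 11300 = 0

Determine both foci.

(10, -12) and (10, 10)

81(x² - 20x) -40(y² + 2y) = -11300
Complete the square: 81(x - 10)² -40(y + 1)² = -11300 + 8100 - 40 = -3240
Divide through by -3240 to get (y + 1)²/81 - (x - 10)²/40 = 1.
Hyperbola, center (10, -1), transverse axis vertical; a² = 81, b² = 40.
c² = a² + b² = 81 + 40 = 121, so c = 11.
Foci lie on the vertical axis through the center: (h, k ± c).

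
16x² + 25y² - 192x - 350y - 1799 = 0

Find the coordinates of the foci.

(-3, 7) and (15, 7)

16(x² - 12x) + 25(y² - 14y) = 1799
Completing the square gives 16(x - 6)² + 25(y - 7)² = 1799 + 576 + 1225 = 3600.
Divide through by 3600 to get (x - 6)²/225 + (y - 7)²/144 = 1.
Ellipse, center (6, 7), major axis horizontal; a² = 225, b² = 144.
c² = a² - b² = 225 - 144 = 81, so c = 9.
Foci lie on the horizontal axis through the center: (h ± c, k).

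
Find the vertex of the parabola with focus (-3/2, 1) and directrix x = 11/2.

The vertex is the midpoint between the focus and the directrix along the axis of symmetry.
Axis is horizontal (directrix is vertical). Vertex x-coordinate = (-3/2 + 11/2)/2 = 2; y-coordinate = 1.

(2, 1)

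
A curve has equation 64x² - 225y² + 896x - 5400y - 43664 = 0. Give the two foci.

64(x² + 14x) -225(y² + 24y) = 43664
Completing the square gives 64(x + 7)² -225(y + 12)² = 43664 + 3136 - 32400 = 14400.
Dividing both sides by 14400: (x + 7)²/225 - (y + 12)²/64 = 1
Hyperbola, center (-7, -12), transverse axis horizontal; a² = 225, b² = 64.
c² = a² + b² = 225 + 64 = 289, so c = 17.
Foci lie on the horizontal axis through the center: (h ± c, k).

(-24, -12) and (10, -12)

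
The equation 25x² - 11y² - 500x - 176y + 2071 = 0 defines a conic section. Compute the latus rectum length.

22/5

Group: 25(x² - 20x) -11(y² + 16y) = -2071
25(x - 10)² -11(y + 8)² = -2071 + 2500 - 704 = -275
Dividing both sides by -275: (y + 8)²/25 - (x - 10)²/11 = 1
Hyperbola, center (10, -8), transverse axis vertical; a² = 25, b² = 11.
Latus rectum length = 2b²/a = 2·11/5 = 22/5.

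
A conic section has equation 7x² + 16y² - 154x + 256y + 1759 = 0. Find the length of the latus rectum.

7(x² - 22x) + 16(y² + 16y) = -1759
Complete the square: 7(x - 11)² + 16(y + 8)² = -1759 + 847 + 1024 = 112
Divide through by 112 to get (x - 11)²/16 + (y + 8)²/7 = 1.
Ellipse, center (11, -8), major axis horizontal; a² = 16, b² = 7.
Latus rectum length = 2b²/a = 2·7/4 = 7/2.

7/2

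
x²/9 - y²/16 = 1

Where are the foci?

(-5, 0) and (5, 0)

Center (0, 0). The positive term is the x-term, so the transverse axis is horizontal; a² = 9, b² = 16.
c² = a² + b² = 9 + 16 = 25, so c = 5.
Foci lie on the horizontal axis through the center: (h ± c, k).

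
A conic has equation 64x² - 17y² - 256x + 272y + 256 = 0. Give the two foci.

(2, -1) and (2, 17)

64(x² - 4x) -17(y² - 16y) = -256
64(x - 2)² -17(y - 8)² = -256 + 256 - 1088 = -1088
Divide by -1088: (y - 8)²/64 - (x - 2)²/17 = 1
Hyperbola, center (2, 8), transverse axis vertical; a² = 64, b² = 17.
c² = a² + b² = 64 + 17 = 81, so c = 9.
Foci lie on the vertical axis through the center: (h, k ± c).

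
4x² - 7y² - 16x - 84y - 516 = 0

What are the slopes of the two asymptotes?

Group the x- and y-terms: 4(x² - 4x) -7(y² + 12y) = 516
Complete the square in x and y: 4(x - 2)² -7(y + 6)² = 516 + 16 - 252 = 280
Divide through by 280 to get (x - 2)²/70 - (y + 6)²/40 = 1.
Hyperbola, center (2, -6), transverse axis horizontal; a² = 70, b² = 40.
For a horizontal hyperbola the asymptotes have slope ±b/a.
Here that is ±2√10/√70 = ±2√7/7.

2√7/7 and -2√7/7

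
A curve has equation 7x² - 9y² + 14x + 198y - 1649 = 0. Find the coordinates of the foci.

Group: 7(x² + 2x) -9(y² - 22y) = 1649
7(x + 1)² -9(y - 11)² = 1649 + 7 - 1089 = 567
Dividing both sides by 567: (x + 1)²/81 - (y - 11)²/63 = 1
Hyperbola, center (-1, 11), transverse axis horizontal; a² = 81, b² = 63.
c² = a² + b² = 81 + 63 = 144, so c = 12.
Foci lie on the horizontal axis through the center: (h ± c, k).

(-13, 11) and (11, 11)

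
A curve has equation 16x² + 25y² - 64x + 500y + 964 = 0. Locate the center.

Group: 16(x² - 4x) + 25(y² + 20y) = -964
16(x - 2)² + 25(y + 10)² = -964 + 64 + 2500 = 1600
Divide through by 1600 to get (x - 2)²/100 + (y + 10)²/64 = 1.
Ellipse with center (2, -10).

(2, -10)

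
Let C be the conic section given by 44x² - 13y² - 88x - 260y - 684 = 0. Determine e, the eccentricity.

Collect terms: 44(x² - 2x) -13(y² + 20y) = 684
Complete the square in x and y: 44(x - 1)² -13(y + 10)² = 684 + 44 - 1300 = -572
Divide through by -572 to get (y + 10)²/44 - (x - 1)²/13 = 1.
Hyperbola, center (1, -10), transverse axis vertical; a² = 44, b² = 13.
c² = a² + b² = 57, so c = √57.
e = c/a = √57/2√11 = √627/22.

e = √627/22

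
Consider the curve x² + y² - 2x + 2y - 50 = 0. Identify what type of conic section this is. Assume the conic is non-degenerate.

No xy term. Coefficients of x² and y² are A = 1, C = 1.
A = C (same sign) ⇒ circle.

circle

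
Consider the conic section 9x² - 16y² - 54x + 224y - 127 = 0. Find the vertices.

Rearranging, 9(x² - 6x) -16(y² - 14y) = 127.
9(x - 3)² -16(y - 7)² = 127 + 81 - 784 = -576
Divide through by -576 to get (y - 7)²/36 - (x - 3)²/64 = 1.
Hyperbola, center (3, 7), transverse axis vertical; a² = 36, b² = 64.
a = 6. Vertices at (h, k ± a).

(3, 1) and (3, 13)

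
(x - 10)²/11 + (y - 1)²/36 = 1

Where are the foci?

(10, -4) and (10, 6)

Center (10, 1). The larger denominator 36 sits under the y-term, so the major axis is vertical; a² = 36, b² = 11.
c² = a² - b² = 36 - 11 = 25, so c = 5.
Foci lie on the vertical axis through the center: (h, k ± c).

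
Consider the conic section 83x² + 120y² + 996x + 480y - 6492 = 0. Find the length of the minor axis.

2√83

Group: 83(x² + 12x) + 120(y² + 4y) = 6492
Complete the square: 83(x + 6)² + 120(y + 2)² = 6492 + 2988 + 480 = 9960
Divide through by 9960 to get (x + 6)²/120 + (y + 2)²/83 = 1.
Ellipse, center (-6, -2), major axis horizontal; a² = 120, b² = 83.
b² = 83 so b = √83; the minor axis has length 2b = 2√83.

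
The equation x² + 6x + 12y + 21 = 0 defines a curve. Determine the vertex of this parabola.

(-3, -1)

Only x is squared. Complete the square in x: (x + 3)² = -12(y + 1).
Vertex (-3, -1); 4p = -12 so p = -3. Opens down.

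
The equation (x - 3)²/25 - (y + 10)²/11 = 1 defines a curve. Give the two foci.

(-3, -10) and (9, -10)

Center (3, -10). The positive term is the x-term, so the transverse axis is horizontal; a² = 25, b² = 11.
c² = a² + b² = 25 + 11 = 36, so c = 6.
Foci lie on the horizontal axis through the center: (h ± c, k).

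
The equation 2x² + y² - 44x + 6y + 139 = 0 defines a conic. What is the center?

Collect terms: 2(x² - 22x) + (y² + 6y) = -139
2(x - 11)² + (y + 3)² = -139 + 242 + 9 = 112
Divide through by 112 to get (x - 11)²/56 + (y + 3)²/112 = 1.
Ellipse with center (11, -3).

(11, -3)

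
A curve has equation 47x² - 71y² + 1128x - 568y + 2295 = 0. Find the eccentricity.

Rearranging, 47(x² + 24x) -71(y² + 8y) = -2295.
Complete the square: 47(x + 12)² -71(y + 4)² = -2295 + 6768 - 1136 = 3337
Divide by 3337: (x + 12)²/71 - (y + 4)²/47 = 1
Hyperbola, center (-12, -4), transverse axis horizontal; a² = 71, b² = 47.
c² = a² + b² = 118, so c = √118.
e = c/a = √118/√71 = √8378/71.

e = √8378/71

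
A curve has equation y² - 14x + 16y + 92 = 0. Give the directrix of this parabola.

Only y is squared. Complete the square in y: (y + 8)² = 14(x - 2).
Vertex (2, -8); 4p = 14 so p = 7/2. Opens right.
Directrix is the vertical line x = h − p = 2 − (7/2) = -3/2.

x = -3/2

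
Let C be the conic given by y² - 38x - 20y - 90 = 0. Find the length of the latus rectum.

38

Only y is squared. Complete the square in y: (y - 10)² = 38(x + 5).
Vertex (-5, 10); 4p = 38 so p = 19/2. Opens right.
Latus rectum length = |4p| = 38.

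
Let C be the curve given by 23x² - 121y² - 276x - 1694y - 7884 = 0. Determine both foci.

Group: 23(x² - 12x) -121(y² + 14y) = 7884
Complete the square: 23(x - 6)² -121(y + 7)² = 7884 + 828 - 5929 = 2783
Dividing both sides by 2783: (x - 6)²/121 - (y + 7)²/23 = 1
Hyperbola, center (6, -7), transverse axis horizontal; a² = 121, b² = 23.
c² = a² + b² = 121 + 23 = 144, so c = 12.
Foci lie on the horizontal axis through the center: (h ± c, k).

(-6, -7) and (18, -7)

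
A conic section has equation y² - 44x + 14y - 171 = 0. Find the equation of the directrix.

x = -16

Only y is squared. Complete the square in y: (y + 7)² = 44(x + 5).
Vertex (-5, -7); 4p = 44 so p = 11. Opens right.
Directrix is the vertical line x = h − p = -5 − (11) = -16.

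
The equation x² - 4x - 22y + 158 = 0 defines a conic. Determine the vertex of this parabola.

(2, 7)

Only x is squared. Complete the square in x: (x - 2)² = 22(y - 7).
Vertex (2, 7); 4p = 22 so p = 11/2. Opens up.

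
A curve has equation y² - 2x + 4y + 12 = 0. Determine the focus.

Only y is squared. Complete the square in y: (y + 2)² = 2(x - 4).
Vertex (4, -2); 4p = 2 so p = 1/2. Opens right.
Focus is p units from the vertex along the axis: (h + p, k).

(9/2, -2)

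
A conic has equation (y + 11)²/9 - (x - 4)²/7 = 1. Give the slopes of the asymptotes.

Center (4, -11). The positive term is the y-term, so the transverse axis is vertical; a² = 9, b² = 7.
For a vertical hyperbola the asymptotes have slope ±a/b.
Here that is ±3/√7 = ±3√7/7.

3√7/7 and -3√7/7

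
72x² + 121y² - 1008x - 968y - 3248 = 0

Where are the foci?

(0, 4) and (14, 4)

72(x² - 14x) + 121(y² - 8y) = 3248
Complete the square: 72(x - 7)² + 121(y - 4)² = 3248 + 3528 + 1936 = 8712
Divide through by 8712 to get (x - 7)²/121 + (y - 4)²/72 = 1.
Ellipse, center (7, 4), major axis horizontal; a² = 121, b² = 72.
c² = a² - b² = 121 - 72 = 49, so c = 7.
Foci lie on the horizontal axis through the center: (h ± c, k).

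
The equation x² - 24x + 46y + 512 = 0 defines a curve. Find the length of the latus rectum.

46

Only x is squared. Complete the square in x: (x - 12)² = -46(y + 8).
Vertex (12, -8); 4p = -46 so p = -23/2. Opens down.
Latus rectum length = |4p| = 46.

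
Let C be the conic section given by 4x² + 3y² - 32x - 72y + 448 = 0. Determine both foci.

Collect terms: 4(x² - 8x) + 3(y² - 24y) = -448
Complete the square: 4(x - 4)² + 3(y - 12)² = -448 + 64 + 432 = 48
Dividing both sides by 48: (x - 4)²/12 + (y - 12)²/16 = 1
Ellipse, center (4, 12), major axis vertical; a² = 16, b² = 12.
c² = a² - b² = 16 - 12 = 4, so c = 2.
Foci lie on the vertical axis through the center: (h, k ± c).

(4, 10) and (4, 14)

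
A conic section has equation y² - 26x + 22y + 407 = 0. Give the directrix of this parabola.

x = 9/2

Only y is squared. Complete the square in y: (y + 11)² = 26(x - 11).
Vertex (11, -11); 4p = 26 so p = 13/2. Opens right.
Directrix is the vertical line x = h − p = 11 − (13/2) = 9/2.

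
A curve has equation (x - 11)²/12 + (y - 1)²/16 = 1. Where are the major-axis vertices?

Center (11, 1). The larger denominator 16 sits under the y-term, so the major axis is vertical; a² = 16, b² = 12.
a = 4. Vertices at (h, k ± a).

(11, -3) and (11, 5)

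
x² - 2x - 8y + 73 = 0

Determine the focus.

Only x is squared. Complete the square in x: (x - 1)² = 8(y - 9).
Vertex (1, 9); 4p = 8 so p = 2. Opens up.
Focus is p units from the vertex along the axis: (h, k + p).

(1, 11)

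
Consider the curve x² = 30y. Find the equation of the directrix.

Vertex (0, 0); 4p = 30 so p = 15/2. Opens up.
Directrix is the horizontal line y = k − p = 0 − (15/2) = -15/2.

y = -15/2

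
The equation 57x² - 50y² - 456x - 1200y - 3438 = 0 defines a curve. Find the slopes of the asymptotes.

√114/10 and -√114/10

Group the x- and y-terms: 57(x² - 8x) -50(y² + 24y) = 3438
Complete the square in x and y: 57(x - 4)² -50(y + 12)² = 3438 + 912 - 7200 = -2850
Divide through by -2850 to get (y + 12)²/57 - (x - 4)²/50 = 1.
Hyperbola, center (4, -12), transverse axis vertical; a² = 57, b² = 50.
For a vertical hyperbola the asymptotes have slope ±a/b.
Here that is ±√57/5√2 = ±√114/10.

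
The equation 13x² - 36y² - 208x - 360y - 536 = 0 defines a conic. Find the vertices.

13(x² - 16x) -36(y² + 10y) = 536
Complete the square in x and y: 13(x - 8)² -36(y + 5)² = 536 + 832 - 900 = 468
Divide by 468: (x - 8)²/36 - (y + 5)²/13 = 1
Hyperbola, center (8, -5), transverse axis horizontal; a² = 36, b² = 13.
a = 6. Vertices at (h ± a, k).

(2, -5) and (14, -5)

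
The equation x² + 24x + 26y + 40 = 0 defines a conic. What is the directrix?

y = 21/2

Only x is squared. Complete the square in x: (x + 12)² = -26(y - 4).
Vertex (-12, 4); 4p = -26 so p = -13/2. Opens down.
Directrix is the horizontal line y = k − p = 4 − (-13/2) = 21/2.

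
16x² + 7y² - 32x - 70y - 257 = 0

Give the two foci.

Group: 16(x² - 2x) + 7(y² - 10y) = 257
16(x - 1)² + 7(y - 5)² = 257 + 16 + 175 = 448
Divide through by 448 to get (x - 1)²/28 + (y - 5)²/64 = 1.
Ellipse, center (1, 5), major axis vertical; a² = 64, b² = 28.
c² = a² - b² = 64 - 28 = 36, so c = 6.
Foci lie on the vertical axis through the center: (h, k ± c).

(1, -1) and (1, 11)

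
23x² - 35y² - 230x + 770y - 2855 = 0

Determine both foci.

23(x² - 10x) -35(y² - 22y) = 2855
Completing the square gives 23(x - 5)² -35(y - 11)² = 2855 + 575 - 4235 = -805.
Divide through by -805 to get (y - 11)²/23 - (x - 5)²/35 = 1.
Hyperbola, center (5, 11), transverse axis vertical; a² = 23, b² = 35.
c² = a² + b² = 23 + 35 = 58, so c = √58.
Foci lie on the vertical axis through the center: (h, k ± c).

(5, 11 - √58) and (5, 11 + √58)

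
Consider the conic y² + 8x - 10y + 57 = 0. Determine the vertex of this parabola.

Only y is squared. Complete the square in y: (y - 5)² = -8(x + 4).
Vertex (-4, 5); 4p = -8 so p = -2. Opens left.

(-4, 5)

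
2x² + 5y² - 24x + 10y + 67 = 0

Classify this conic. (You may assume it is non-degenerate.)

No xy term. Coefficients of x² and y² are A = 2, C = 5.
A and C have the same sign but A ≠ C ⇒ ellipse.

ellipse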